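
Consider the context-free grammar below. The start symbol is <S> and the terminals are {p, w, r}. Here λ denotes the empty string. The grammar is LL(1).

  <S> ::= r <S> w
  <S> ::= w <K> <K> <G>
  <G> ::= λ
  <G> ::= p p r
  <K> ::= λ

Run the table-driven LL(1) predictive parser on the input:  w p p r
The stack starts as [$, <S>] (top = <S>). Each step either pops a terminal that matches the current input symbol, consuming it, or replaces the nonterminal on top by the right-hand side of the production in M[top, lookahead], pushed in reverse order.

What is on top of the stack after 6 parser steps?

p

step 1: stack=$ <S>  input=w p p r $  — expand <S> ::= w <K> <K> <G>
step 2: stack=$ <G> <K> <K> w  input=w p p r $  — match w
step 3: stack=$ <G> <K> <K>  input=p p r $  — expand <K> ::= λ
step 4: stack=$ <G> <K>  input=p p r $  — expand <K> ::= λ
step 5: stack=$ <G>  input=p p r $  — expand <G> ::= p p r
step 6: stack=$ r p p  input=p p r $  — match p
Stack after step 6: $ r p (top = p).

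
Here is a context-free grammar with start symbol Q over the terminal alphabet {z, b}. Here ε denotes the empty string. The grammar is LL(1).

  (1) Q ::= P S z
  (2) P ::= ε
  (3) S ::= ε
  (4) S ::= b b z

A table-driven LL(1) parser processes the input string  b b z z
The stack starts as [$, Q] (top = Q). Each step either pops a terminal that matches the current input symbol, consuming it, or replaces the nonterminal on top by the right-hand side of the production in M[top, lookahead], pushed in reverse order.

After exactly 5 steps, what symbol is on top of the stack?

     Stack      Input      Action
  1  $ Q        b b z z $  expand Q ::= P S z
  2  $ z S P    b b z z $  expand P ::= ε
  3  $ z S      b b z z $  expand S ::= b b z
  4  $ z z b b  b b z z $  match b
  5  $ z z b    b z z $    match b
Stack after step 5: $ z z (top = z).

z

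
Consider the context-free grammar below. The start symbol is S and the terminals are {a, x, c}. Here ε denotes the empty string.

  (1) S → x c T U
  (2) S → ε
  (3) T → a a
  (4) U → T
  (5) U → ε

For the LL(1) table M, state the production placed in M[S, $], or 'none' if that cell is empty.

FIRST(S): from S→x c T U we get {x}; from S→ε we get {ε}. So FIRST(S) = {ε, x}.
FIRST(T): from T→a a we get {a}. So FIRST(T) = {a}.
FIRST(U): from U→T we get {a}; from U→ε we get {ε}. So FIRST(U) = {ε, a}.
FOLLOW(S) includes $ since S is the start symbol.
FOLLOW(S): S appears on no right-hand side. Thus FOLLOW(S) = {$}.
For S → x c T U: FIRST(x c T U) = {x}, so it goes in M[S, t] for t ∈ {x}.
For S → ε: FIRST(ε) = {ε}, so it goes in M[S, t] for t ∈ {}; since ε ∈ FIRST, also for every t ∈ FOLLOW(S) = {$}.

S → ε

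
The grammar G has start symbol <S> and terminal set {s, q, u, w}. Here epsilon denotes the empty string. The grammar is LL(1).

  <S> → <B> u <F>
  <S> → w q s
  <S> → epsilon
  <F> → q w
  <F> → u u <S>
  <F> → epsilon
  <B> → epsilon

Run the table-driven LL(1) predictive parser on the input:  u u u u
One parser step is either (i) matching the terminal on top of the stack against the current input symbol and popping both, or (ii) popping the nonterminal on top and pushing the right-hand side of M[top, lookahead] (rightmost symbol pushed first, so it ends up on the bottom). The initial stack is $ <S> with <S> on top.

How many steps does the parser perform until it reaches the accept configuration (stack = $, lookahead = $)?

step 1: stack=$ <S>  input=u u u u $  — expand <S> → <B> u <F>
step 2: stack=$ <F> u <B>  input=u u u u $  — expand <B> → epsilon
step 3: stack=$ <F> u  input=u u u u $  — match u
step 4: stack=$ <F>  input=u u u $  — expand <F> → u u <S>
step 5: stack=$ <S> u u  input=u u u $  — match u
step 6: stack=$ <S> u  input=u u $  — match u
step 7: stack=$ <S>  input=u $  — expand <S> → <B> u <F>
step 8: stack=$ <F> u <B>  input=u $  — expand <B> → epsilon
step 9: stack=$ <F> u  input=u $  — match u
step 10: stack=$ <F>  input=$  — expand <F> → epsilon
Accept reached after 10 steps.

10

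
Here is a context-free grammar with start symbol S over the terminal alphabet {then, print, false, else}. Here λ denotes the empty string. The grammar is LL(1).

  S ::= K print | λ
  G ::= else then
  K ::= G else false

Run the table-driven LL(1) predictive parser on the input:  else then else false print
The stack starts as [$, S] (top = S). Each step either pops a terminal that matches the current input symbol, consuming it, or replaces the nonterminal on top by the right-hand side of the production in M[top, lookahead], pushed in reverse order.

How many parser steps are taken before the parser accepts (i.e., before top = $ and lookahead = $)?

8

step 1: stack=$ S  input=else then else false print $  — expand S ::= K print
step 2: stack=$ print K  input=else then else false print $  — expand K ::= G else false
step 3: stack=$ print false else G  input=else then else false print $  — expand G ::= else then
step 4: stack=$ print false else then else  input=else then else false print $  — match else
step 5: stack=$ print false else then  input=then else false print $  — match then
step 6: stack=$ print false else  input=else false print $  — match else
step 7: stack=$ print false  input=false print $  — match false
step 8: stack=$ print  input=print $  — match print
Accept reached after 8 steps.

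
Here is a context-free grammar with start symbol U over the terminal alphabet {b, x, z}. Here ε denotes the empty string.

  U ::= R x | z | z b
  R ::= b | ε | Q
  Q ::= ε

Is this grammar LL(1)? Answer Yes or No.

FIRST(U) = {b, x, z}
FIRST(R) = {ε, b}
FIRST(Q) = {ε}
FOLLOW(U) = {$}
FOLLOW(R) = {x}
FOLLOW(Q) = {x}
Cell M[R, x] receives both R ::= ε and R ::= Q — the grammar is not LL(1).

No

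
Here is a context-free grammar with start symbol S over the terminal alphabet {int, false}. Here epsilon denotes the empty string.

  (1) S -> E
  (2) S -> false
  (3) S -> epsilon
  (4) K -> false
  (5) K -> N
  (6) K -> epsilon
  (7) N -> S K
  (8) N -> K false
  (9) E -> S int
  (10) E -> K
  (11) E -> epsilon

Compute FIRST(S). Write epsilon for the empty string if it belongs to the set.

{epsilon, false, int}

FIRST(S): from S->E we get {epsilon, false, int}; from S->false we get {false}; from S->epsilon we get {epsilon}. So FIRST(S) = {epsilon, false, int}.
FIRST(K): from K->false we get {false}; from K->N we get {epsilon, false, int}; from K->epsilon we get {epsilon}. So FIRST(K) = {epsilon, false, int}.
FIRST(N): from N->S K we get {epsilon, false, int}; from N->K false we get {false, int}. So FIRST(N) = {epsilon, false, int}.
FIRST(E): from E->S int we get {false, int}; from E->K we get {epsilon, false, int}; from E->epsilon we get {epsilon}. So FIRST(E) = {epsilon, false, int}.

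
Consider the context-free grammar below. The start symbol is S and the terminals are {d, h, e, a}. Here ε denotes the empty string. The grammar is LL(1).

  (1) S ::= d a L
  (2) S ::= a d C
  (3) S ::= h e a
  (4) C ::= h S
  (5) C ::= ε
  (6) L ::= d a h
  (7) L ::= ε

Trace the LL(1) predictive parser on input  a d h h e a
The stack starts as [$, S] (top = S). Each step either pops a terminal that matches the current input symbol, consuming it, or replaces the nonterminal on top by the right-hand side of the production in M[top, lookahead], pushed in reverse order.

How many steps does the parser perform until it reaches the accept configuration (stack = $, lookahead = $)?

step 1: stack=$ S  input=a d h h e a $  — expand S ::= a d C
step 2: stack=$ C d a  input=a d h h e a $  — match a
step 3: stack=$ C d  input=d h h e a $  — match d
step 4: stack=$ C  input=h h e a $  — expand C ::= h S
step 5: stack=$ S h  input=h h e a $  — match h
step 6: stack=$ S  input=h e a $  — expand S ::= h e a
step 7: stack=$ a e h  input=h e a $  — match h
step 8: stack=$ a e  input=e a $  — match e
step 9: stack=$ a  input=a $  — match a
Accept reached after 9 steps.

9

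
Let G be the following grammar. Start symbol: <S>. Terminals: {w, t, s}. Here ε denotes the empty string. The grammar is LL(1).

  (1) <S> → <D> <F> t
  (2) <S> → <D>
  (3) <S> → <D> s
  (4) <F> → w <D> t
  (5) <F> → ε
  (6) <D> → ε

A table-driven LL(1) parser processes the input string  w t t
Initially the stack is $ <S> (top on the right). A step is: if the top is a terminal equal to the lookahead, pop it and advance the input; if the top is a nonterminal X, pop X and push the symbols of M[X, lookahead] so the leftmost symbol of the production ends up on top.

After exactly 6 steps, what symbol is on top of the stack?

step 1: stack=$ <S>  input=w t t $  — expand <S> → <D> <F> t
step 2: stack=$ t <F> <D>  input=w t t $  — expand <D> → ε
step 3: stack=$ t <F>  input=w t t $  — expand <F> → w <D> t
step 4: stack=$ t t <D> w  input=w t t $  — match w
step 5: stack=$ t t <D>  input=t t $  — expand <D> → ε
step 6: stack=$ t t  input=t t $  — match t
Stack after step 6: $ t (top = t).

t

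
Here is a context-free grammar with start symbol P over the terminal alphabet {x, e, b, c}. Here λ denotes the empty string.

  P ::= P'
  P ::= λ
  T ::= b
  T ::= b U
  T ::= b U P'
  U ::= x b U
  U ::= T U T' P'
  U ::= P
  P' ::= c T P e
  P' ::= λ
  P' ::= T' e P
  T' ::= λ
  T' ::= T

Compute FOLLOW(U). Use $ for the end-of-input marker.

FIRST(T) = {b}
FIRST(T') = {λ, b}  (via T)
FIRST(P') = {λ, b, c, e}  (via T' e P)
FIRST(P) = {λ, b, c, e}  (via P')
FIRST(U) = {λ, b, c, e, x}  (via T U T' P', P)
FOLLOW(P) includes $ since P is the start symbol.
FOLLOW(P): in U::=P, the suffix after P is empty, so FOLLOW(P) ⊇ FOLLOW(U) = {b, c, e, x}; in P'::=c T P e, P is followed by e with FIRST {e}; in P'::=T' e P, the suffix after P is empty, so FOLLOW(P) ⊇ FOLLOW(P') = {$, b, c, e, x}. Thus FOLLOW(P) = {$, b, c, e, x}.
FOLLOW(T): in U::=T U T' P', T is followed by U T' P' with FIRST {λ, b, c, e, x}; in U::=T U T' P', the suffix after T is nullable, so FOLLOW(T) ⊇ FOLLOW(U) = {b, c, e, x}; in P'::=c T P e, T is followed by P e with FIRST {b, c, e}; in T'::=T, the suffix after T is empty, so FOLLOW(T) ⊇ FOLLOW(T') = {b, c, e, x}. Thus FOLLOW(T) = {b, c, e, x}.
FOLLOW(U): in T::=b U, the suffix after U is empty, so FOLLOW(U) ⊇ FOLLOW(T) = {b, c, e, x}; in T::=b U P', U is followed by P' with FIRST {λ, b, c, e}; in T::=b U P', the suffix after U is nullable, so FOLLOW(U) ⊇ FOLLOW(T) = {b, c, e, x}; in U::=x b U, the suffix after U is empty (adds nothing new); in U::=T U T' P', U is followed by T' P' with FIRST {λ, b, c, e}; in U::=T U T' P', the suffix after U is nullable (adds nothing new). Thus FOLLOW(U) = {b, c, e, x}.
FOLLOW(P'): in P::=P', the suffix after P' is empty, so FOLLOW(P') ⊇ FOLLOW(P) = {$, b, c, e, x}; in T::=b U P', the suffix after P' is empty, so FOLLOW(P') ⊇ FOLLOW(T) = {b, c, e, x}; in U::=T U T' P', the suffix after P' is empty, so FOLLOW(P') ⊇ FOLLOW(U) = {b, c, e, x}. Thus FOLLOW(P') = {$, b, c, e, x}.
FOLLOW(T'): in U::=T U T' P', T' is followed by P' with FIRST {λ, b, c, e}; in U::=T U T' P', the suffix after T' is nullable, so FOLLOW(T') ⊇ FOLLOW(U) = {b, c, e, x}; in P'::=T' e P, T' is followed by e P with FIRST {e}. Thus FOLLOW(T') = {b, c, e, x}.

{b, c, e, x}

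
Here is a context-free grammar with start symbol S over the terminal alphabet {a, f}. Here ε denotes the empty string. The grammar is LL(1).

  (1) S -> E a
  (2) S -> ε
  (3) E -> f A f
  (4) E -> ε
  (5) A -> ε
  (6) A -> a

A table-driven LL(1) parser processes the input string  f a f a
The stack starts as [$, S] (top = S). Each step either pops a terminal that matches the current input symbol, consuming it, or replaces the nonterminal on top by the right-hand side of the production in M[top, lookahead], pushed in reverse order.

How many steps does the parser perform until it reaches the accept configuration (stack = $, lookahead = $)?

step 1: stack=$ S  input=f a f a $  — expand S -> E a
step 2: stack=$ a E  input=f a f a $  — expand E -> f A f
step 3: stack=$ a f A f  input=f a f a $  — match f
step 4: stack=$ a f A  input=a f a $  — expand A -> a
step 5: stack=$ a f a  input=a f a $  — match a
step 6: stack=$ a f  input=f a $  — match f
step 7: stack=$ a  input=a $  — match a
Accept reached after 7 steps.

7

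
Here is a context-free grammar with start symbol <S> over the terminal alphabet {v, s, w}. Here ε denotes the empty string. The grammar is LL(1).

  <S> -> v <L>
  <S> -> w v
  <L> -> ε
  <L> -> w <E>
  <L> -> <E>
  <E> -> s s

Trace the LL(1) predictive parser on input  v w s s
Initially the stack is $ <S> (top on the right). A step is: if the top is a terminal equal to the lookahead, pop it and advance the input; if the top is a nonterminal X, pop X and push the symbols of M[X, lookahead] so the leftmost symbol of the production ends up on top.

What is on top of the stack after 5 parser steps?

step 1: stack=$ <S>  input=v w s s $  — expand <S> -> v <L>
step 2: stack=$ <L> v  input=v w s s $  — match v
step 3: stack=$ <L>  input=w s s $  — expand <L> -> w <E>
step 4: stack=$ <E> w  input=w s s $  — match w
step 5: stack=$ <E>  input=s s $  — expand <E> -> s s
Stack after step 5: $ s s (top = s).

s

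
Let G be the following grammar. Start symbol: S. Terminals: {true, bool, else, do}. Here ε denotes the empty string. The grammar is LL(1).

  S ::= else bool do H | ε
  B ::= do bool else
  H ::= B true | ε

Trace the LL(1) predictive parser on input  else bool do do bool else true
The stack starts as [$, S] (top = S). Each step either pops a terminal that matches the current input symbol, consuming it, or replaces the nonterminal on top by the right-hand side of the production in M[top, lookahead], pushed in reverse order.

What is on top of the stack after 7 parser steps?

bool

step 1: stack=$ S  input=else bool do do bool else true $  — expand S ::= else bool do H
step 2: stack=$ H do bool else  input=else bool do do bool else true $  — match else
step 3: stack=$ H do bool  input=bool do do bool else true $  — match bool
step 4: stack=$ H do  input=do do bool else true $  — match do
step 5: stack=$ H  input=do bool else true $  — expand H ::= B true
step 6: stack=$ true B  input=do bool else true $  — expand B ::= do bool else
step 7: stack=$ true else bool do  input=do bool else true $  — match do
Stack after step 7: $ true else bool (top = bool).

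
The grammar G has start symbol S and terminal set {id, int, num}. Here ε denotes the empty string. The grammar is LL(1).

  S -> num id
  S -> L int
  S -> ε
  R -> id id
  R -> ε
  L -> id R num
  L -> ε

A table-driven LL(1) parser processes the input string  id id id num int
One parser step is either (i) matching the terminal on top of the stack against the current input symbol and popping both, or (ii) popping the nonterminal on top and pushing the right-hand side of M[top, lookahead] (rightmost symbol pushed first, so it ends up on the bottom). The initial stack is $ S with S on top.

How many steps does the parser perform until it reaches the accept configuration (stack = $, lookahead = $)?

8

step 1: stack=$ S  input=id id id num int $  — expand S -> L int
step 2: stack=$ int L  input=id id id num int $  — expand L -> id R num
step 3: stack=$ int num R id  input=id id id num int $  — match id
step 4: stack=$ int num R  input=id id num int $  — expand R -> id id
step 5: stack=$ int num id id  input=id id num int $  — match id
step 6: stack=$ int num id  input=id num int $  — match id
step 7: stack=$ int num  input=num int $  — match num
step 8: stack=$ int  input=int $  — match int
Accept reached after 8 steps.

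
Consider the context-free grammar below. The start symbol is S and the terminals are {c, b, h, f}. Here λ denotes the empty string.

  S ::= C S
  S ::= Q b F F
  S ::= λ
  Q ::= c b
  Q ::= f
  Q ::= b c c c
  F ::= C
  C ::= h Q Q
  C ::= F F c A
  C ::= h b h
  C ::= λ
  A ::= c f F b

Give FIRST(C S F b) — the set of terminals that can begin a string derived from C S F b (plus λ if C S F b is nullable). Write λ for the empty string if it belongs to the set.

FIRST(Q): from Q::=c b we get {c}; from Q::=f we get {f}; from Q::=b c c c we get {b}. So FIRST(Q) = {b, c, f}.
FIRST(A): from A::=c f F b we get {c}. So FIRST(A) = {c}.
FIRST(S): from S::=C S we get {λ, b, c, f, h}; from S::=Q b F F we get {b, c, f}; from S::=λ we get {λ}. So FIRST(S) = {λ, b, c, f, h}.
FIRST(F): from F::=C we get {λ, c, h}. So FIRST(F) = {λ, c, h}.
FIRST(C): from C::=h Q Q we get {h}; from C::=F F c A we get {c, h}; from C::=h b h we get {h}; from C::=λ we get {λ}. So FIRST(C) = {λ, c, h}.
FIRST(C S F b): take FIRST of each symbol in turn, carrying on past any symbol whose FIRST contains λ; result {b, c, f, h}.

{b, c, f, h}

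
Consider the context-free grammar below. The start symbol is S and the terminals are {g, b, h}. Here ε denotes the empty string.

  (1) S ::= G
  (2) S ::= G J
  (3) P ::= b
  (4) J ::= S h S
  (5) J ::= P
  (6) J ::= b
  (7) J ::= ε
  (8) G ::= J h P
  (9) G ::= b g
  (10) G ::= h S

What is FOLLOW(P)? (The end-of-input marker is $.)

{$, b, h}

FIRST(P): from P::=b we get {b}. So FIRST(P) = {b}.
FIRST(S): from S::=G we get {b, h}; from S::=G J we get {b, h}. So FIRST(S) = {b, h}.
FIRST(J): from J::=S h S we get {b, h}; from J::=P we get {b}; from J::=b we get {b}; from J::=ε we get {ε}. So FIRST(J) = {ε, b, h}.
FIRST(G): from G::=J h P we get {b, h}; from G::=b g we get {b}; from G::=h S we get {h}. So FIRST(G) = {b, h}.
FOLLOW(S) includes $ since S is the start symbol.
FOLLOW(S): in J::=S h S (occurrence 1), S is followed by h S with FIRST {h}; in J::=S h S (occurrence 2), the suffix after S is empty, so FOLLOW(S) ⊇ FOLLOW(J) = {$, b, h}; in G::=h S, the suffix after S is empty, so FOLLOW(S) ⊇ FOLLOW(G) = {$, b, h}. Thus FOLLOW(S) = {$, b, h}.
FOLLOW(J): in S::=G J, the suffix after J is empty, so FOLLOW(J) ⊇ FOLLOW(S) = {$, b, h}; in G::=J h P, J is followed by h P with FIRST {h}. Thus FOLLOW(J) = {$, b, h}.
FOLLOW(G): in S::=G, the suffix after G is empty, so FOLLOW(G) ⊇ FOLLOW(S) = {$, b, h}; in S::=G J, G is followed by J with FIRST {ε, b, h}; in S::=G J, the suffix after G is nullable, so FOLLOW(G) ⊇ FOLLOW(S) = {$, b, h}. Thus FOLLOW(G) = {$, b, h}.
FOLLOW(P): in J::=P, the suffix after P is empty, so FOLLOW(P) ⊇ FOLLOW(J) = {$, b, h}; in G::=J h P, the suffix after P is empty, so FOLLOW(P) ⊇ FOLLOW(G) = {$, b, h}. Thus FOLLOW(P) = {$, b, h}.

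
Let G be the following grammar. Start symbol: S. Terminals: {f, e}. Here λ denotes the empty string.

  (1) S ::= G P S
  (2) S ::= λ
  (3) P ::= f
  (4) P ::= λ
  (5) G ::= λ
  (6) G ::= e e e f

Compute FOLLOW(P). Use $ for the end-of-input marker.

{$, e, f}

FIRST(P): from P::=f we get {f}; from P::=λ we get {λ}. So FIRST(P) = {λ, f}.
FIRST(G): from G::=λ we get {λ}; from G::=e e e f we get {e}. So FIRST(G) = {λ, e}.
FIRST(S): from S::=G P S we get {λ, e, f}; from S::=λ we get {λ}. So FIRST(S) = {λ, e, f}.
FOLLOW(S) includes $ since S is the start symbol.
FOLLOW(S): in S::=G P S, the suffix after S is empty (adds nothing new). Thus FOLLOW(S) = {$}.
FOLLOW(P): in S::=G P S, P is followed by S with FIRST {λ, e, f}; in S::=G P S, the suffix after P is nullable, so FOLLOW(P) ⊇ FOLLOW(S) = {$}. Thus FOLLOW(P) = {$, e, f}.
FOLLOW(G): in S::=G P S, G is followed by P S with FIRST {λ, e, f}; in S::=G P S, the suffix after G is nullable, so FOLLOW(G) ⊇ FOLLOW(S) = {$}. Thus FOLLOW(G) = {$, e, f}.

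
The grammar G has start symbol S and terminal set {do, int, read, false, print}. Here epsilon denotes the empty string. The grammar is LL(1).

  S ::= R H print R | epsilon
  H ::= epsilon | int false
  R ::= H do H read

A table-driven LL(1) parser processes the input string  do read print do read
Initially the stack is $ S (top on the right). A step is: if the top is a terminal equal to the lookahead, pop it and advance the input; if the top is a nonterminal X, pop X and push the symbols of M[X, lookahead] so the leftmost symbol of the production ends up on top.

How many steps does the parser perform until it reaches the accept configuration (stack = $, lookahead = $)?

13

step 1: stack=$ S  input=do read print do read $  — expand S ::= R H print R
step 2: stack=$ R print H R  input=do read print do read $  — expand R ::= H do H read
step 3: stack=$ R print H read H do H  input=do read print do read $  — expand H ::= epsilon
step 4: stack=$ R print H read H do  input=do read print do read $  — match do
step 5: stack=$ R print H read H  input=read print do read $  — expand H ::= epsilon
step 6: stack=$ R print H read  input=read print do read $  — match read
step 7: stack=$ R print H  input=print do read $  — expand H ::= epsilon
step 8: stack=$ R print  input=print do read $  — match print
step 9: stack=$ R  input=do read $  — expand R ::= H do H read
step 10: stack=$ read H do H  input=do read $  — expand H ::= epsilon
step 11: stack=$ read H do  input=do read $  — match do
step 12: stack=$ read H  input=read $  — expand H ::= epsilon
step 13: stack=$ read  input=read $  — match read
Accept reached after 13 steps.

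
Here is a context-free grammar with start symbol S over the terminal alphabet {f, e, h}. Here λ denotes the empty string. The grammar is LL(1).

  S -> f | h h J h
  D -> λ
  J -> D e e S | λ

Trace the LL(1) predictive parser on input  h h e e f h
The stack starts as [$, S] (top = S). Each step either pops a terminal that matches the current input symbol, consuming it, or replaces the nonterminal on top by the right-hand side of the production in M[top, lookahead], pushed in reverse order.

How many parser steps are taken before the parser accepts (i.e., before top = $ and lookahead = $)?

10

      Stack        Input          Action
   1  $ S          h h e e f h $  expand S -> h h J h
   2  $ h J h h    h h e e f h $  match h
   3  $ h J h      h e e f h $    match h
   4  $ h J        e e f h $      expand J -> D e e S
   5  $ h S e e D  e e f h $      expand D -> λ
   6  $ h S e e    e e f h $      match e
   7  $ h S e      e f h $        match e
   8  $ h S        f h $          expand S -> f
   9  $ h f        f h $          match f
  10  $ h          h $            match h
Accept reached after 10 steps.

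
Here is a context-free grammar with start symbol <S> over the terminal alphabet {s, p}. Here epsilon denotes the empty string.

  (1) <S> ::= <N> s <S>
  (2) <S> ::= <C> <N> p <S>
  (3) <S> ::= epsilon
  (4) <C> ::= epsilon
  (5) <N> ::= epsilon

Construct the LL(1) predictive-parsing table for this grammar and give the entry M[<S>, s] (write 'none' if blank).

<S> ::= <N> s <S>

FIRST(<C>): from <C>::=epsilon we get {epsilon}. So FIRST(<C>) = {epsilon}.
FIRST(<N>): from <N>::=epsilon we get {epsilon}. So FIRST(<N>) = {epsilon}.
FIRST(<S>): from <S>::=<N> s <S> we get {s}; from <S>::=<C> <N> p <S> we get {p}; from <S>::=epsilon we get {epsilon}. So FIRST(<S>) = {epsilon, p, s}.
FOLLOW(<S>) includes $ since <S> is the start symbol.
FOLLOW(<S>): in <S>::=<N> s <S>, the suffix after <S> is empty (adds nothing new); in <S>::=<C> <N> p <S>, the suffix after <S> is empty (adds nothing new). Thus FOLLOW(<S>) = {$}.
For <S> ::= <N> s <S>: FIRST(<N> s <S>) = {s}, so it goes in M[<S>, t] for t ∈ {s}.
For <S> ::= <C> <N> p <S>: FIRST(<C> <N> p <S>) = {p}, so it goes in M[<S>, t] for t ∈ {p}.
For <S> ::= epsilon: FIRST(epsilon) = {epsilon}, so it goes in M[<S>, t] for t ∈ {}; since epsilon ∈ FIRST, also for every t ∈ FOLLOW(<S>) = {$}.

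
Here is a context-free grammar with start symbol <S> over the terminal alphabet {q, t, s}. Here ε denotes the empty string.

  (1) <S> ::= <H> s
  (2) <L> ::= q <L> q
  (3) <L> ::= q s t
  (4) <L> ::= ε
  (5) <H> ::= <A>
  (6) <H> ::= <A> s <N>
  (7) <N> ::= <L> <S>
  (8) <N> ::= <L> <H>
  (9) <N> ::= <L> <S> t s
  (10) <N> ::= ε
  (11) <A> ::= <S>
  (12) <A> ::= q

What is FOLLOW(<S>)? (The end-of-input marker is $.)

{$, s, t}

FIRST(<L>): from <L>::=q <L> q we get {q}; from <L>::=q s t we get {q}; from <L>::=ε we get {ε}. So FIRST(<L>) = {ε, q}.
FIRST(<S>): from <S>::=<H> s we get {q}. So FIRST(<S>) = {q}.
FIRST(<A>): from <A>::=<S> we get {q}; from <A>::=q we get {q}. So FIRST(<A>) = {q}.
FIRST(<H>): from <H>::=<A> we get {q}; from <H>::=<A> s <N> we get {q}. So FIRST(<H>) = {q}.
FIRST(<N>): from <N>::=<L> <S> we get {q}; from <N>::=<L> <H> we get {q}; from <N>::=<L> <S> t s we get {q}; from <N>::=ε we get {ε}. So FIRST(<N>) = {ε, q}.
FOLLOW(<S>) includes $ since <S> is the start symbol.
FOLLOW(<L>): in <L>::=q <L> q, <L> is followed by q with FIRST {q}; in <N>::=<L> <S>, <L> is followed by <S> with FIRST {q}; in <N>::=<L> <H>, <L> is followed by <H> with FIRST {q}; in <N>::=<L> <S> t s, <L> is followed by <S> t s with FIRST {q}. Thus FOLLOW(<L>) = {q}.
FOLLOW(<S>): in <N>::=<L> <S>, the suffix after <S> is empty, so FOLLOW(<S>) ⊇ FOLLOW(<N>) = {s}; in <N>::=<L> <S> t s, <S> is followed by t s with FIRST {t}; in <A>::=<S>, the suffix after <S> is empty, so FOLLOW(<S>) ⊇ FOLLOW(<A>) = {s}. Thus FOLLOW(<S>) = {$, s, t}.
FOLLOW(<H>): in <S>::=<H> s, <H> is followed by s with FIRST {s}; in <N>::=<L> <H>, the suffix after <H> is empty, so FOLLOW(<H>) ⊇ FOLLOW(<N>) = {s}. Thus FOLLOW(<H>) = {s}.
FOLLOW(<N>): in <H>::=<A> s <N>, the suffix after <N> is empty, so FOLLOW(<N>) ⊇ FOLLOW(<H>) = {s}. Thus FOLLOW(<N>) = {s}.
FOLLOW(<A>): in <H>::=<A>, the suffix after <A> is empty, so FOLLOW(<A>) ⊇ FOLLOW(<H>) = {s}; in <H>::=<A> s <N>, <A> is followed by s <N> with FIRST {s}. Thus FOLLOW(<A>) = {s}.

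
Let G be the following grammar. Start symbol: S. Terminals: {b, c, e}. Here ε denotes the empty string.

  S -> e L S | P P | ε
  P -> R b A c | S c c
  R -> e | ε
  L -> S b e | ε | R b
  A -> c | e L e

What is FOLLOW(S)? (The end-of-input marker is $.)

FIRST(R) = {ε, e}
FIRST(A) = {c, e}
FIRST(S) = {ε, b, c, e}  (via P P)
FIRST(P) = {b, c, e}  (via R b A c, S c c)
FIRST(L) = {ε, b, c, e}  (via S b e, R b)
FOLLOW(S) includes $ since S is the start symbol.
FOLLOW(S): in S->e L S, the suffix after S is empty (adds nothing new); in P->S c c, S is followed by c c with FIRST {c}; in L->S b e, S is followed by b e with FIRST {b}. Thus FOLLOW(S) = {$, b, c}.
FOLLOW(P): in S->P P (occurrence 1), P is followed by P with FIRST {b, c, e}; in S->P P (occurrence 2), the suffix after P is empty, so FOLLOW(P) ⊇ FOLLOW(S) = {$, b, c}. Thus FOLLOW(P) = {$, b, c, e}.
FOLLOW(R): in P->R b A c, R is followed by b A c with FIRST {b}; in L->R b, R is followed by b with FIRST {b}. Thus FOLLOW(R) = {b}.
FOLLOW(L): in S->e L S, L is followed by S with FIRST {ε, b, c, e}; in S->e L S, the suffix after L is nullable, so FOLLOW(L) ⊇ FOLLOW(S) = {$, b, c}; in A->e L e, L is followed by e with FIRST {e}. Thus FOLLOW(L) = {$, b, c, e}.
FOLLOW(A): in P->R b A c, A is followed by c with FIRST {c}. Thus FOLLOW(A) = {c}.

{$, b, c}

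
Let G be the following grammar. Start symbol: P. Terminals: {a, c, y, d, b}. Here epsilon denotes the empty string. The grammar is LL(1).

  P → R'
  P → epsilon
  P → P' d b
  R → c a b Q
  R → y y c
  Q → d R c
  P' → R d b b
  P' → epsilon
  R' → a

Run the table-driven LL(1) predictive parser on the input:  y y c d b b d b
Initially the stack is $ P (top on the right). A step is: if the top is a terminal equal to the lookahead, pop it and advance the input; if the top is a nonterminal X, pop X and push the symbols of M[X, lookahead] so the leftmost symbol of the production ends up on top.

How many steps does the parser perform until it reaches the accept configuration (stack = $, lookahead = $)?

11

step 1: stack=$ P  input=y y c d b b d b $  — expand P → P' d b
step 2: stack=$ b d P'  input=y y c d b b d b $  — expand P' → R d b b
step 3: stack=$ b d b b d R  input=y y c d b b d b $  — expand R → y y c
step 4: stack=$ b d b b d c y y  input=y y c d b b d b $  — match y
step 5: stack=$ b d b b d c y  input=y c d b b d b $  — match y
step 6: stack=$ b d b b d c  input=c d b b d b $  — match c
step 7: stack=$ b d b b d  input=d b b d b $  — match d
step 8: stack=$ b d b b  input=b b d b $  — match b
step 9: stack=$ b d b  input=b d b $  — match b
step 10: stack=$ b d  input=d b $  — match d
step 11: stack=$ b  input=b $  — match b
Accept reached after 11 steps.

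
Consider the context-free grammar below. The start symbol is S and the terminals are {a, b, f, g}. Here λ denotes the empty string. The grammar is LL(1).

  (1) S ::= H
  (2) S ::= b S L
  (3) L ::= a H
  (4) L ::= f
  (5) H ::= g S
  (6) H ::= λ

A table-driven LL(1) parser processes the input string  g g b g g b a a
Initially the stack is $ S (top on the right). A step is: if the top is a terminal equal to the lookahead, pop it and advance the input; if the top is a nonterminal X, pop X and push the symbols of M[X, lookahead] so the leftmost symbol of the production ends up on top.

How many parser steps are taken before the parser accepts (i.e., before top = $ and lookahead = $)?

24

      Stack      Input              Action
   1  $ S        g g b g g b a a $  expand S ::= H
   2  $ H        g g b g g b a a $  expand H ::= g S
   3  $ S g      g g b g g b a a $  match g
   4  $ S        g b g g b a a $    expand S ::= H
   5  $ H        g b g g b a a $    expand H ::= g S
   6  $ S g      g b g g b a a $    match g
   7  $ S        b g g b a a $      expand S ::= b S L
   8  $ L S b    b g g b a a $      match b
   9  $ L S      g g b a a $        expand S ::= H
  10  $ L H      g g b a a $        expand H ::= g S
  11  $ L S g    g g b a a $        match g
  12  $ L S      g b a a $          expand S ::= H
  13  $ L H      g b a a $          expand H ::= g S
  14  $ L S g    g b a a $          match g
  15  $ L S      b a a $            expand S ::= b S L
  16  $ L L S b  b a a $            match b
  17  $ L L S    a a $              expand S ::= H
  18  $ L L H    a a $              expand H ::= λ
  19  $ L L      a a $              expand L ::= a H
  20  $ L H a    a a $              match a
  21  $ L H      a $                expand H ::= λ
  22  $ L        a $                expand L ::= a H
  23  $ H a      a $                match a
  24  $ H        $                  expand H ::= λ
Accept reached after 24 steps.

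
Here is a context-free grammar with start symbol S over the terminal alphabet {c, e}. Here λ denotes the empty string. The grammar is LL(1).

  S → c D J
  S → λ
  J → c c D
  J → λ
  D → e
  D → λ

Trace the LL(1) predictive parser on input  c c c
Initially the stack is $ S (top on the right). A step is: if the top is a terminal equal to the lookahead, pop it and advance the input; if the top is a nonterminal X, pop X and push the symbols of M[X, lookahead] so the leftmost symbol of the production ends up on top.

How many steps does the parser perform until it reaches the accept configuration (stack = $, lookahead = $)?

7

     Stack    Input    Action
  1  $ S      c c c $  expand S → c D J
  2  $ J D c  c c c $  match c
  3  $ J D    c c $    expand D → λ
  4  $ J      c c $    expand J → c c D
  5  $ D c c  c c $    match c
  6  $ D c    c $      match c
  7  $ D      $        expand D → λ
Accept reached after 7 steps.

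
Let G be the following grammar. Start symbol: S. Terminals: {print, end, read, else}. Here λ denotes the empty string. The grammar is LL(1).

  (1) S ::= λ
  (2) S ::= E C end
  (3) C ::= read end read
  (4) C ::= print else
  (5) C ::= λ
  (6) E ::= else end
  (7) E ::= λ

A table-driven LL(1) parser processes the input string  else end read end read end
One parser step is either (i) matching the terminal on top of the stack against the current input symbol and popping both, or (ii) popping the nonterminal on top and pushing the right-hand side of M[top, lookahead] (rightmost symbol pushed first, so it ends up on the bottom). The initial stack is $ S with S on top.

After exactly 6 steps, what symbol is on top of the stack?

end

     Stack                Input                         Action
  1  $ S                  else end read end read end $  expand S ::= E C end
  2  $ end C E            else end read end read end $  expand E ::= else end
  3  $ end C end else     else end read end read end $  match else
  4  $ end C end          end read end read end $       match end
  5  $ end C              read end read end $           expand C ::= read end read
  6  $ end read end read  read end read end $           match read
Stack after step 6: $ end read end (top = end).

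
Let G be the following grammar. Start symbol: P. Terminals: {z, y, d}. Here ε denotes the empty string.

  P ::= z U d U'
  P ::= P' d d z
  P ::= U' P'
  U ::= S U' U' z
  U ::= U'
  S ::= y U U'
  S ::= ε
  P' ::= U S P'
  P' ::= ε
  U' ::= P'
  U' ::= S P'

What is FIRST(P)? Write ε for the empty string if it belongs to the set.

{ε, d, y, z}

FIRST(S): from S::=y U U' we get {y}; from S::=ε we get {ε}. So FIRST(S) = {ε, y}.
FIRST(P): from P::=z U d U' we get {z}; from P::=P' d d z we get {d, y, z}; from P::=U' P' we get {ε, y, z}. So FIRST(P) = {ε, d, y, z}.
FIRST(U): from U::=S U' U' z we get {y, z}; from U::=U' we get {ε, y, z}. So FIRST(U) = {ε, y, z}.
FIRST(P'): from P'::=U S P' we get {ε, y, z}; from P'::=ε we get {ε}. So FIRST(P') = {ε, y, z}.
FIRST(U'): from U'::=P' we get {ε, y, z}; from U'::=S P' we get {ε, y, z}. So FIRST(U') = {ε, y, z}.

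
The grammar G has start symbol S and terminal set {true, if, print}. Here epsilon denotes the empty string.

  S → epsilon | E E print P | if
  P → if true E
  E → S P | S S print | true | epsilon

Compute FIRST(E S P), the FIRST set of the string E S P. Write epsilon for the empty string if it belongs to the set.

FIRST(P): from P→if true E we get {if}. So FIRST(P) = {if}.
FIRST(S): from S→epsilon we get {epsilon}; from S→E E print P we get {if, print, true}; from S→if we get {if}. So FIRST(S) = {epsilon, if, print, true}.
FIRST(E): from E→S P we get {if, print, true}; from E→S S print we get {if, print, true}; from E→true we get {true}; from E→epsilon we get {epsilon}. So FIRST(E) = {epsilon, if, print, true}.
FIRST(E S P): take FIRST of each symbol in turn, carrying on past any symbol whose FIRST contains epsilon; result {if, print, true}.

{if, print, true}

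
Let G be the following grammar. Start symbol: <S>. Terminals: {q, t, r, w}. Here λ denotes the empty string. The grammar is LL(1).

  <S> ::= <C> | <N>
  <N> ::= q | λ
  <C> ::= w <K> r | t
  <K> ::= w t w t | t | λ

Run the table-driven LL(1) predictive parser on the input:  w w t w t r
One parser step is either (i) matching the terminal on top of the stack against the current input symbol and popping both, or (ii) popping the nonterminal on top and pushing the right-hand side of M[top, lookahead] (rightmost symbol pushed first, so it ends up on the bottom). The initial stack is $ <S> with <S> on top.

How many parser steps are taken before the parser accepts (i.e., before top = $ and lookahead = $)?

9

step 1: stack=$ <S>  input=w w t w t r $  — expand <S> ::= <C>
step 2: stack=$ <C>  input=w w t w t r $  — expand <C> ::= w <K> r
step 3: stack=$ r <K> w  input=w w t w t r $  — match w
step 4: stack=$ r <K>  input=w t w t r $  — expand <K> ::= w t w t
step 5: stack=$ r t w t w  input=w t w t r $  — match w
step 6: stack=$ r t w t  input=t w t r $  — match t
step 7: stack=$ r t w  input=w t r $  — match w
step 8: stack=$ r t  input=t r $  — match t
step 9: stack=$ r  input=r $  — match r
Accept reached after 9 steps.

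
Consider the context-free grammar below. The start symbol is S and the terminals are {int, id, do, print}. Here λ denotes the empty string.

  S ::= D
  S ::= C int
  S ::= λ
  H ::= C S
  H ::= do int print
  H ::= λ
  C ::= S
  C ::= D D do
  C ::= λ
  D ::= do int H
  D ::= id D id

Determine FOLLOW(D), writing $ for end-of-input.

{$, do, id, int}

FIRST(D): from D::=do int H we get {do}; from D::=id D id we get {id}. So FIRST(D) = {do, id}.
FIRST(S): from S::=D we get {do, id}; from S::=C int we get {do, id, int}; from S::=λ we get {λ}. So FIRST(S) = {λ, do, id, int}.
FIRST(C): from C::=S we get {λ, do, id, int}; from C::=D D do we get {do, id}; from C::=λ we get {λ}. So FIRST(C) = {λ, do, id, int}.
FIRST(H): from H::=C S we get {λ, do, id, int}; from H::=do int print we get {do}; from H::=λ we get {λ}. So FIRST(H) = {λ, do, id, int}.
FOLLOW(S) includes $ since S is the start symbol.
FOLLOW(S): in H::=C S, the suffix after S is empty, so FOLLOW(S) ⊇ FOLLOW(H) = {$, do, id, int}; in C::=S, the suffix after S is empty, so FOLLOW(S) ⊇ FOLLOW(C) = {$, do, id, int}. Thus FOLLOW(S) = {$, do, id, int}.
FOLLOW(D): in S::=D, the suffix after D is empty, so FOLLOW(D) ⊇ FOLLOW(S) = {$, do, id, int}; in C::=D D do (occurrence 1), D is followed by D do with FIRST {do, id}; in C::=D D do (occurrence 2), D is followed by do with FIRST {do}; in D::=id D id, D is followed by id with FIRST {id}. Thus FOLLOW(D) = {$, do, id, int}.
FOLLOW(H): in D::=do int H, the suffix after H is empty, so FOLLOW(H) ⊇ FOLLOW(D) = {$, do, id, int}. Thus FOLLOW(H) = {$, do, id, int}.
FOLLOW(C): in S::=C int, C is followed by int with FIRST {int}; in H::=C S, C is followed by S with FIRST {λ, do, id, int}; in H::=C S, the suffix after C is nullable, so FOLLOW(C) ⊇ FOLLOW(H) = {$, do, id, int}. Thus FOLLOW(C) = {$, do, id, int}.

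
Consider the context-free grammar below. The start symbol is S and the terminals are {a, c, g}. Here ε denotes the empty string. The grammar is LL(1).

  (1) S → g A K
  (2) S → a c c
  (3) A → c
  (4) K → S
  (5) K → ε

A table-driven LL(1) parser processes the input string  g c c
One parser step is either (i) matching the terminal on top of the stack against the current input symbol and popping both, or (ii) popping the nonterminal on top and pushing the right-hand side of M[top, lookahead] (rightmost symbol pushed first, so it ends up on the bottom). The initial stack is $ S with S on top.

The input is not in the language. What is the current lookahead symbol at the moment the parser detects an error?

step 1: stack=$ S  input=g c c $  — expand S → g A K
step 2: stack=$ K A g  input=g c c $  — match g
step 3: stack=$ K A  input=c c $  — expand A → c
step 4: stack=$ K c  input=c c $  — match c
step 5: stack=$ K  input=c $  — error: M[K, c] is empty

c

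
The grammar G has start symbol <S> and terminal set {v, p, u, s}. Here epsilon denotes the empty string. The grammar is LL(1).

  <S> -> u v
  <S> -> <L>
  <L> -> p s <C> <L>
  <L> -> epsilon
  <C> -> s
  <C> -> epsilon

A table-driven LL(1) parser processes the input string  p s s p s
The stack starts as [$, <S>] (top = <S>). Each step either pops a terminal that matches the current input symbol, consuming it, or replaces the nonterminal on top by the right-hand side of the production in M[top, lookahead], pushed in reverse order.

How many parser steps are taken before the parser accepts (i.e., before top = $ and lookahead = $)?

11

step 1: stack=$ <S>  input=p s s p s $  — expand <S> -> <L>
step 2: stack=$ <L>  input=p s s p s $  — expand <L> -> p s <C> <L>
step 3: stack=$ <L> <C> s p  input=p s s p s $  — match p
step 4: stack=$ <L> <C> s  input=s s p s $  — match s
step 5: stack=$ <L> <C>  input=s p s $  — expand <C> -> s
step 6: stack=$ <L> s  input=s p s $  — match s
step 7: stack=$ <L>  input=p s $  — expand <L> -> p s <C> <L>
step 8: stack=$ <L> <C> s p  input=p s $  — match p
step 9: stack=$ <L> <C> s  input=s $  — match s
step 10: stack=$ <L> <C>  input=$  — expand <C> -> epsilon
step 11: stack=$ <L>  input=$  — expand <L> -> epsilon
Accept reached after 11 steps.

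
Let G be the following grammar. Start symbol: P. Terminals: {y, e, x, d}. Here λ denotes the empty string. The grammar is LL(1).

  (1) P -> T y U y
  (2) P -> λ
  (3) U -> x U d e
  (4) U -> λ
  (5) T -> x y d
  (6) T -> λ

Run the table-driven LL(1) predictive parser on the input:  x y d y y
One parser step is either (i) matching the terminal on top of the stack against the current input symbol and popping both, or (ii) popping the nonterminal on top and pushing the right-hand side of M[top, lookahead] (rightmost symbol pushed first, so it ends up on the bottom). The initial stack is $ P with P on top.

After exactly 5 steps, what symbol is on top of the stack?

y

     Stack          Input        Action
  1  $ P            x y d y y $  expand P -> T y U y
  2  $ y U y T      x y d y y $  expand T -> x y d
  3  $ y U y d y x  x y d y y $  match x
  4  $ y U y d y    y d y y $    match y
  5  $ y U y d      d y y $      match d
Stack after step 5: $ y U y (top = y).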